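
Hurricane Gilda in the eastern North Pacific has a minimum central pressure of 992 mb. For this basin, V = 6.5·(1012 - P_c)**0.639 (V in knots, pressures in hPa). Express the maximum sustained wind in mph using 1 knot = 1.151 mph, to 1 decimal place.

50.7 mph

ΔP = 1012 − 992 = 20 mb.
V ≈ 6.5 × 20^0.639 = 6.5 × 6.782 ≈ 44.083 kt.
44.083 × 1.151 ≈ 50.74 mph → 50.7 mph.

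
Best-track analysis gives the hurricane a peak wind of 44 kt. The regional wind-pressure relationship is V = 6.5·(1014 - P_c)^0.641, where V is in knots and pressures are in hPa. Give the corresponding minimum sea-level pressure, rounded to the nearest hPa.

994 hPa

ΔP = (V / 6.5)^(1/0.641) = (44/6.5)^1.560.
44/6.5 = 6.769; 6.769^1.560 ≈ 19.76 hPa.
P_c = 1014 − 19.76 = 994.24 ≈ 994 hPa.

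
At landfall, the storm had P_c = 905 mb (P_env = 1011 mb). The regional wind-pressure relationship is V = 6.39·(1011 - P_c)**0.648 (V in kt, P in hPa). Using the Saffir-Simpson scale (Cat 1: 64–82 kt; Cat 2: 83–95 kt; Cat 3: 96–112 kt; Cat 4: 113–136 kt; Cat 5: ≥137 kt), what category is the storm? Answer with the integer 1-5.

4

ΔP = 1011 − 905 = 106 mb.
V ≈ 6.39 × 106^0.648 = 6.39 × 20.53 ≈ 131 kt.
131 kt falls in the Category 4 band.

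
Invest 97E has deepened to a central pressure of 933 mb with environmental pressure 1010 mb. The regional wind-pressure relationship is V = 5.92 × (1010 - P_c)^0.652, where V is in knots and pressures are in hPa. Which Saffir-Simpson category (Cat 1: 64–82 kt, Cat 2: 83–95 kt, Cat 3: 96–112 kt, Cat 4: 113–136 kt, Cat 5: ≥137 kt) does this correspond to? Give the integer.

3

ΔP = 1010 − 933 = 77 mb.
V ≈ 5.92 × 77^0.652 = 5.92 × 16.98 ≈ 101 kt.
101 kt falls in the Category 3 band.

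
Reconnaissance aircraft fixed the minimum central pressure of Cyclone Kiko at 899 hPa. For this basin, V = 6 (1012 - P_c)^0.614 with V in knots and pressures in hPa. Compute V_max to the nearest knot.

ΔP = 1012 − 899 = 113 hPa.
113^0.614 ≈ 18.222.
V ≈ 6 × 18.222 ≈ 109.3 kt.

109 kt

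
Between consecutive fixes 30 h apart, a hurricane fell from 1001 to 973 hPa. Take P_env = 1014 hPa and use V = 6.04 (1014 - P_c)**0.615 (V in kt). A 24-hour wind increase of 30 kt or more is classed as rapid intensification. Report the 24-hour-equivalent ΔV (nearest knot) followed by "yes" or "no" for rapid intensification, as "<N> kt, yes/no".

V₁: ΔP = 13, V ≈ 6.04 × 13^0.615 ≈ 29.25 kt.
V₂: ΔP = 41, V ≈ 6.04 × 41^0.615 ≈ 59.28 kt.
ΔV over 30 h = 30.03 kt → 24 h equivalent = 30.03 × 24/30 ≈ 24.02 kt.
24 kt < 30 kt ⇒ not rapid intensification.

24 kt, no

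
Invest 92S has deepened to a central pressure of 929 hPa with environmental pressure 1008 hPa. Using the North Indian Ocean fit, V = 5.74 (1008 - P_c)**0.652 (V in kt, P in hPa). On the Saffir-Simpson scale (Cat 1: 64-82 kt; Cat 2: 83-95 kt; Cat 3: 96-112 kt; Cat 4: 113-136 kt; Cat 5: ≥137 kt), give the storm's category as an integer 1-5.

ΔP = 1008 − 929 = 79 hPa.
V ≈ 5.74 × 79^0.652 = 5.74 × 17.27 ≈ 99 kt.
99 kt falls in the Category 3 band.

3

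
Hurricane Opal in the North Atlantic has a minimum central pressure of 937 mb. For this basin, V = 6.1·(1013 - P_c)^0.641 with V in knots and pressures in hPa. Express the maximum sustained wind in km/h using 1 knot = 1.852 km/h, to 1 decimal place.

181.4 km/h

ΔP = 1013 − 937 = 76 mb.
V ≈ 6.1 × 76^0.641 = 6.1 × 16.055 ≈ 97.934 kt.
97.934 × 1.852 ≈ 181.37 km/h → 181.4 km/h.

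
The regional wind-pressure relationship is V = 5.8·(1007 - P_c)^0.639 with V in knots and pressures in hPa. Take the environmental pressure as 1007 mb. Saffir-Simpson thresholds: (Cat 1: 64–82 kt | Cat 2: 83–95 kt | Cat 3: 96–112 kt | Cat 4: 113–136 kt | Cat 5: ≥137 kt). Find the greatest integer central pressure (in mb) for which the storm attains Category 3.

926 mb

Category 3 begins at V = 96 kt.
Required ΔP = (96/5.8)^(1/0.639) = 16.552^1.565 ≈ 80.80 mb.
P_c ≤ 1007 − 80.80 = 926.20, so the highest integer P_c is 926 mb.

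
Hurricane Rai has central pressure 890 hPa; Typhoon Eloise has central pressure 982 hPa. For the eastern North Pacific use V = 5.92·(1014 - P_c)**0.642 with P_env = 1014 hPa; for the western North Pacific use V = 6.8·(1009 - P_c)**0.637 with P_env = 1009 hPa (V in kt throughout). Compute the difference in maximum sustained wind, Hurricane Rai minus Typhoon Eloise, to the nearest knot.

75 kt

Hurricane Rai: ΔP = 124; V ≈ 5.92 × 124^0.642 ≈ 130.71 kt.
Typhoon Eloise: ΔP = 27; V ≈ 6.8 × 27^0.637 ≈ 55.50 kt.
Difference ≈ 130.71 − 55.50 = 75.21 → 75 kt.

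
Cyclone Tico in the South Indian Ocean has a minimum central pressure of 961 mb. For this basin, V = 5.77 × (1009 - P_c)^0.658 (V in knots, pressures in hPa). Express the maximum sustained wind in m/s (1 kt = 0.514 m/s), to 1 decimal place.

ΔP = 1009 − 961 = 48 mb.
V ≈ 5.77 × 48^0.658 = 5.77 × 12.772 ≈ 73.694 kt.
73.694 × 0.514 ≈ 37.88 m/s → 37.9 m/s.

37.9 m/s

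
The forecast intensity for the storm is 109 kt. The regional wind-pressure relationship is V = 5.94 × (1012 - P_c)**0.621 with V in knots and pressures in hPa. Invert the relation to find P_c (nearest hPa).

ΔP = (V / 5.94)^(1/0.621) = (109/5.94)^1.610.
109/5.94 = 18.350; 18.350^1.610 ≈ 108.35 hPa.
P_c = 1012 − 108.35 = 903.65 ≈ 904 hPa.

904 hPa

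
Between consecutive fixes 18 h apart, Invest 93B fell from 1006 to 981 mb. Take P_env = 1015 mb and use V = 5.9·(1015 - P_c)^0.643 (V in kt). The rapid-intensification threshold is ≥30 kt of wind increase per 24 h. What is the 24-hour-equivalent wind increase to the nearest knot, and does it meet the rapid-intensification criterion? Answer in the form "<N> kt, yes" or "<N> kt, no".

44 kt, yes

V₁: ΔP = 9, V ≈ 5.9 × 9^0.643 ≈ 24.23 kt.
V₂: ΔP = 34, V ≈ 5.9 × 34^0.643 ≈ 56.96 kt.
ΔV over 18 h = 32.73 kt → 24 h equivalent = 32.73 × 24/18 ≈ 43.64 kt.
44 kt ≥ 30 kt ⇒ rapid intensification.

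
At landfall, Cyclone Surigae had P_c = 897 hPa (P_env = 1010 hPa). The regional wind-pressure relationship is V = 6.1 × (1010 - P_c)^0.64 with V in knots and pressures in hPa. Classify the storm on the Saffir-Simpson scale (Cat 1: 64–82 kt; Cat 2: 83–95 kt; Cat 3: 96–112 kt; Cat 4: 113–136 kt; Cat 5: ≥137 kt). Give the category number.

ΔP = 1010 − 897 = 113 hPa.
V ≈ 6.1 × 113^0.64 = 6.1 × 20.60 ≈ 126 kt.
126 kt falls in the Category 4 band.

4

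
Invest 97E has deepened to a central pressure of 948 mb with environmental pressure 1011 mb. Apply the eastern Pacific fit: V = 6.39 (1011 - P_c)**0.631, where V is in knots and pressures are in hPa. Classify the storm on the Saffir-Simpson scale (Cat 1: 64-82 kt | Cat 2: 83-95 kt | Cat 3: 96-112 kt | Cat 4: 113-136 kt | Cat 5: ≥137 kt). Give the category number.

ΔP = 1011 − 948 = 63 mb.
V ≈ 6.39 × 63^0.631 = 6.39 × 13.66 ≈ 87 kt.
87 kt falls in the Category 2 band.

2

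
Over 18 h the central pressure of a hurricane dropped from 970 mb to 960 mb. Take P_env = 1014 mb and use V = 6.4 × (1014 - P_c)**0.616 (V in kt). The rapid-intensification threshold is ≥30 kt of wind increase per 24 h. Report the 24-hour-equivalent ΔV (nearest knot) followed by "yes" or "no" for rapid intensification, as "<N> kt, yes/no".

V₁: ΔP = 44, V ≈ 6.4 × 44^0.616 ≈ 65.85 kt.
V₂: ΔP = 54, V ≈ 6.4 × 54^0.616 ≈ 74.70 kt.
ΔV over 18 h = 8.85 kt → 24 h equivalent = 8.85 × 24/18 ≈ 11.80 kt.
12 kt < 30 kt ⇒ not rapid intensification.

12 kt, no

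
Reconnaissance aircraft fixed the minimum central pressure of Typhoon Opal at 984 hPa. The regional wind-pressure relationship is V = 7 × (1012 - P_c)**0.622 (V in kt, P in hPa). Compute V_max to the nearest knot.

56 kt

ΔP = 1012 − 984 = 28 hPa.
28^0.622 ≈ 7.946.
V ≈ 7 × 7.946 ≈ 55.6 kt.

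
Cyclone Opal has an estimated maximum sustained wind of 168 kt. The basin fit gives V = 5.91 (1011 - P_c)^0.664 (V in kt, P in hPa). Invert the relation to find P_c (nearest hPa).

856 hPa

ΔP = (V / 5.91)^(1/0.664) = (168/5.91)^1.506.
168/5.91 = 28.426; 28.426^1.506 ≈ 154.65 hPa.
P_c = 1011 − 154.65 = 856.35 ≈ 856 hPa.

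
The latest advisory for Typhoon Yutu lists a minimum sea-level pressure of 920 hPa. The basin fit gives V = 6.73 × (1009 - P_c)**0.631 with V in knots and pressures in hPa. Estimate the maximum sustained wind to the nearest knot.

ΔP = 1009 − 920 = 89 hPa.
89^0.631 ≈ 16.985.
V ≈ 6.73 × 16.985 ≈ 114.3 kt.

114 kt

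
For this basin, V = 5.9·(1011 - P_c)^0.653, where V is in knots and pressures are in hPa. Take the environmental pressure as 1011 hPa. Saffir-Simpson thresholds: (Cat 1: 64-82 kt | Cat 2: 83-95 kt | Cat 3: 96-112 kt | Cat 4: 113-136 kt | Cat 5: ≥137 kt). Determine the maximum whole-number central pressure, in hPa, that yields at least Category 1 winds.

Category 1 begins at V = 64 kt.
Required ΔP = (64/5.9)^(1/0.653) = 10.847^1.531 ≈ 38.50 hPa.
P_c ≤ 1011 − 38.50 = 972.50, so the highest integer P_c is 972 hPa.

972 hPa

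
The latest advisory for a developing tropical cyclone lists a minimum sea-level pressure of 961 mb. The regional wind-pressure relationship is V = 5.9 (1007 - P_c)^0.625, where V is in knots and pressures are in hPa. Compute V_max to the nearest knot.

ΔP = 1007 − 961 = 46 mb.
46^0.625 ≈ 10.945.
V ≈ 5.9 × 10.945 ≈ 64.6 kt.

65 kt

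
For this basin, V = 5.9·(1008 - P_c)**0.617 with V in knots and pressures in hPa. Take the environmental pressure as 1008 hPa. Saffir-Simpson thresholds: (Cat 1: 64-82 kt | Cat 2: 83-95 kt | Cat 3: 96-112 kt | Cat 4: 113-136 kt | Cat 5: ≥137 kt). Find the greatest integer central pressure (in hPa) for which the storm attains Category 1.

Category 1 begins at V = 64 kt.
Required ΔP = (64/5.9)^(1/0.617) = 10.847^1.621 ≈ 47.64 hPa.
P_c ≤ 1008 − 47.64 = 960.36, so the highest integer P_c is 960 hPa.

960 hPa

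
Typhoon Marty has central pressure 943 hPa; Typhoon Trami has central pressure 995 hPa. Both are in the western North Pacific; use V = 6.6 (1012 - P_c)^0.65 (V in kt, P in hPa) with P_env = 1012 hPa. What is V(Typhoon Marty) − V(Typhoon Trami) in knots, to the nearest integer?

62 kt

Typhoon Marty: ΔP = 69; V ≈ 6.6 × 69^0.65 ≈ 103.47 kt.
Typhoon Trami: ΔP = 17; V ≈ 6.6 × 17^0.65 ≈ 41.62 kt.
Difference ≈ 103.47 − 41.62 = 61.85 → 62 kt.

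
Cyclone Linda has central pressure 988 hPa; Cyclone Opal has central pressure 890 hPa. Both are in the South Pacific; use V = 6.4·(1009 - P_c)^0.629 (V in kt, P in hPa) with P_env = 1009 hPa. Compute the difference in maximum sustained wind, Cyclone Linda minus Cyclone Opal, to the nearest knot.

Cyclone Linda: ΔP = 21; V ≈ 6.4 × 21^0.629 ≈ 43.44 kt.
Cyclone Opal: ΔP = 119; V ≈ 6.4 × 119^0.629 ≈ 129.33 kt.
Difference ≈ 43.44 − 129.33 = -85.89 → -86 kt.

-86 kt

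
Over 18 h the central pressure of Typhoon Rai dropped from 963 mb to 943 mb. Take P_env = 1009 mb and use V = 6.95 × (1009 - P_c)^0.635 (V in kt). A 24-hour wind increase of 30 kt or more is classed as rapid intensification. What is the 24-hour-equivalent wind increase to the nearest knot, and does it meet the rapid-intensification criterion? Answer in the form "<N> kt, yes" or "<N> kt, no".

V₁: ΔP = 46, V ≈ 6.95 × 46^0.635 ≈ 79.04 kt.
V₂: ΔP = 66, V ≈ 6.95 × 66^0.635 ≈ 99.40 kt.
ΔV over 18 h = 20.36 kt → 24 h equivalent = 20.36 × 24/18 ≈ 27.15 kt.
27 kt < 30 kt ⇒ not rapid intensification.

27 kt, no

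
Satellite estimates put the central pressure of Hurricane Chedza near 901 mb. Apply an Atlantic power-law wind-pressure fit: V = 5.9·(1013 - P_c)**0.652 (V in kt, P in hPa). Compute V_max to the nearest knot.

ΔP = 1013 − 901 = 112 mb.
112^0.652 ≈ 21.682.
V ≈ 5.9 × 21.682 ≈ 127.9 kt.

128 kt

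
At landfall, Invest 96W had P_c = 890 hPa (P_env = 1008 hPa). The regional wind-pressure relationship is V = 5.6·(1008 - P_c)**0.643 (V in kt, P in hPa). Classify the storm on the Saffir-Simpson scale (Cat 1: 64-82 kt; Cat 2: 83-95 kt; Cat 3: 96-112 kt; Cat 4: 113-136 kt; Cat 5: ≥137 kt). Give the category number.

ΔP = 1008 − 890 = 118 hPa.
V ≈ 5.6 × 118^0.643 = 5.6 × 21.49 ≈ 120 kt.
120 kt falls in the Category 4 band.

4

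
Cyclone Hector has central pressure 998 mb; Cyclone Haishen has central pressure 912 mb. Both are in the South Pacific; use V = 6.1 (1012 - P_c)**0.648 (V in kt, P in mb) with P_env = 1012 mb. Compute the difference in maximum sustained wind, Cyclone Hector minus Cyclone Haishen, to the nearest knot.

Cyclone Hector: ΔP = 14; V ≈ 6.1 × 14^0.648 ≈ 33.73 kt.
Cyclone Haishen: ΔP = 100; V ≈ 6.1 × 100^0.648 ≈ 120.60 kt.
Difference ≈ 33.73 − 120.60 = -86.87 → -87 kt.

-87 kt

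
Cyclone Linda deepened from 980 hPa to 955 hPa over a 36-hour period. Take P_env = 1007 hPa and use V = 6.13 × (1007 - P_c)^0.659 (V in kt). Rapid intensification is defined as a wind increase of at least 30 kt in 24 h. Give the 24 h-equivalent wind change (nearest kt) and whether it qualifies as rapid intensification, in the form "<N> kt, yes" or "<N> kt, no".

19 kt, no

V₁: ΔP = 27, V ≈ 6.13 × 27^0.659 ≈ 53.79 kt.
V₂: ΔP = 52, V ≈ 6.13 × 52^0.659 ≈ 82.85 kt.
ΔV over 36 h = 29.06 kt → 24 h equivalent = 29.06 × 24/36 ≈ 19.37 kt.
19 kt < 30 kt ⇒ not rapid intensification.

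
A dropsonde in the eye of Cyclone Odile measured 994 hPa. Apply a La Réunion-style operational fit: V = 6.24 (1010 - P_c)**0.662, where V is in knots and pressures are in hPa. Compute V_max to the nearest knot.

ΔP = 1010 − 994 = 16 hPa.
16^0.662 ≈ 6.268.
V ≈ 6.24 × 6.268 ≈ 39.1 kt.

39 kt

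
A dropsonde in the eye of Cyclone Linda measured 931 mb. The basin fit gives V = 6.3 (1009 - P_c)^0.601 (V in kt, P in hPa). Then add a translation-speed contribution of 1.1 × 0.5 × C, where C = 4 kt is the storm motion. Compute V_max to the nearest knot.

ΔP = 1009 − 931 = 78 mb.
78^0.601 ≈ 13.714.
V ≈ 6.3 × 13.714 ≈ 86.4 kt.
Translation term: 1.1 × 0.5 × 4 = 2.2 kt.
Corrected V ≈ 88.6 kt → 89 kt.

89 kt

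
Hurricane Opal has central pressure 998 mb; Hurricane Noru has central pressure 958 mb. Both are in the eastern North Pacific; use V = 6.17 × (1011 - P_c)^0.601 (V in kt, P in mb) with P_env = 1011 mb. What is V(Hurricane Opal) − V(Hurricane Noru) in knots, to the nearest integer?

Hurricane Opal: ΔP = 13; V ≈ 6.17 × 13^0.601 ≈ 28.82 kt.
Hurricane Noru: ΔP = 53; V ≈ 6.17 × 53^0.601 ≈ 67.08 kt.
Difference ≈ 28.82 − 67.08 = -38.26 → -38 kt.

-38 kt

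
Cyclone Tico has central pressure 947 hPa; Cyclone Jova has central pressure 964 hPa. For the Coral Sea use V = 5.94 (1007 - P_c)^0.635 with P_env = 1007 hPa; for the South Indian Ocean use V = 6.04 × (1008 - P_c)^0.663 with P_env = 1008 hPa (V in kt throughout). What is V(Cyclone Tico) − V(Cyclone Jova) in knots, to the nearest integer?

Cyclone Tico: ΔP = 60; V ≈ 5.94 × 60^0.635 ≈ 79.97 kt.
Cyclone Jova: ΔP = 44; V ≈ 6.04 × 44^0.663 ≈ 74.24 kt.
Difference ≈ 79.97 − 74.24 = 5.73 → 6 kt.

6 kt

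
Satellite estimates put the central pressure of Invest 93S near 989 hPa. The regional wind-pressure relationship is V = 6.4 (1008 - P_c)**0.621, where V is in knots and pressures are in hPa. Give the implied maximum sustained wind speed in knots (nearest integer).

ΔP = 1008 − 989 = 19 hPa.
19^0.621 ≈ 6.225.
V ≈ 6.4 × 6.225 ≈ 39.8 kt.

40 kt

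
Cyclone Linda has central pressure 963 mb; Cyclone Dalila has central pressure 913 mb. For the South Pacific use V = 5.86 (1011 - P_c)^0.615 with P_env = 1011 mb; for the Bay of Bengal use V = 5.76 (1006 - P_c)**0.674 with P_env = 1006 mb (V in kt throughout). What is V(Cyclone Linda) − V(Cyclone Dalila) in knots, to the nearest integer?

-59 kt

Cyclone Linda: ΔP = 48; V ≈ 5.86 × 48^0.615 ≈ 63.37 kt.
Cyclone Dalila: ΔP = 93; V ≈ 5.76 × 93^0.674 ≈ 122.23 kt.
Difference ≈ 63.37 − 122.23 = -58.86 → -59 kt.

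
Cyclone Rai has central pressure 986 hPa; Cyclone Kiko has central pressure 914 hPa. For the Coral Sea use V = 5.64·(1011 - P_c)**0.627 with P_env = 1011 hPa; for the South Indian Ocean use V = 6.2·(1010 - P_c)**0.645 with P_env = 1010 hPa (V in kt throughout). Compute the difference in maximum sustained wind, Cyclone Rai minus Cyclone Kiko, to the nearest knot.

Cyclone Rai: ΔP = 25; V ≈ 5.64 × 25^0.627 ≈ 42.44 kt.
Cyclone Kiko: ΔP = 96; V ≈ 6.2 × 96^0.645 ≈ 117.75 kt.
Difference ≈ 42.44 − 117.75 = -75.31 → -75 kt.

-75 kt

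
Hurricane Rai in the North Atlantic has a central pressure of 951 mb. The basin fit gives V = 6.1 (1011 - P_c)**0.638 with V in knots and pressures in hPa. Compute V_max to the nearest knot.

ΔP = 1011 − 951 = 60 mb.
60^0.638 ≈ 13.629.
V ≈ 6.1 × 13.629 ≈ 83.1 kt.

83 kt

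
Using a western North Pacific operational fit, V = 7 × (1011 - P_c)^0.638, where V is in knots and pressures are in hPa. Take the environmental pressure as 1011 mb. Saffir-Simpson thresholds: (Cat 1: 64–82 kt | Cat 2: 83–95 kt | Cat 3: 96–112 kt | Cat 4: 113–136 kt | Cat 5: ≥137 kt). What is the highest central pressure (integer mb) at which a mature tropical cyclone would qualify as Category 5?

Category 5 begins at V = 137 kt.
Required ΔP = (137/7)^(1/0.638) = 19.571^1.567 ≈ 105.80 mb.
P_c ≤ 1011 − 105.80 = 905.20, so the highest integer P_c is 905 mb.

905 mb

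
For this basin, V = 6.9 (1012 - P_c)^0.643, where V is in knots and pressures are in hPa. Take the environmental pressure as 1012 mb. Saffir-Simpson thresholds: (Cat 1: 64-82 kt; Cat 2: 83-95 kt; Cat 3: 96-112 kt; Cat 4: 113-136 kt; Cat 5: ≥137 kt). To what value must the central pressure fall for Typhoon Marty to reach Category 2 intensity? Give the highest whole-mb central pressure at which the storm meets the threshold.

964 mb

Category 2 begins at V = 83 kt.
Required ΔP = (83/6.9)^(1/0.643) = 12.029^1.555 ≈ 47.86 mb.
P_c ≤ 1012 − 47.86 = 964.14, so the highest integer P_c is 964 mb.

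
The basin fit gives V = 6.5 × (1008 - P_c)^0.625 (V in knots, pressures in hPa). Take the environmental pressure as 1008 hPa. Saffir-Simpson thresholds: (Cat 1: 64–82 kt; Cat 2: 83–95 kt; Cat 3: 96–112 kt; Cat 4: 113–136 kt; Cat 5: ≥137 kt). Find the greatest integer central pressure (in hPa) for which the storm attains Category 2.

Category 2 begins at V = 83 kt.
Required ΔP = (83/6.5)^(1/0.625) = 12.769^1.600 ≈ 58.87 hPa.
P_c ≤ 1008 − 58.87 = 949.13, so the highest integer P_c is 949 hPa.

949 hPa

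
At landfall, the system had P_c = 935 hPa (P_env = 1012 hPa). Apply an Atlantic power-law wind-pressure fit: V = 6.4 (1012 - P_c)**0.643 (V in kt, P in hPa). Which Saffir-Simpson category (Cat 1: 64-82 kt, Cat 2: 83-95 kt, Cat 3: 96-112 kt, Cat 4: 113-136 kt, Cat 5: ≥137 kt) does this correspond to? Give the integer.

3

ΔP = 1012 − 935 = 77 hPa.
V ≈ 6.4 × 77^0.643 = 6.4 × 16.33 ≈ 105 kt.
105 kt falls in the Category 3 band.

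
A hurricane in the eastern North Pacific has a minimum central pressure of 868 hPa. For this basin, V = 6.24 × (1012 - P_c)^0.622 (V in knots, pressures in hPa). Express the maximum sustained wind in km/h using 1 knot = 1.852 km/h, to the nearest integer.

ΔP = 1012 − 868 = 144 hPa.
V ≈ 6.24 × 144^0.622 = 6.24 × 22.004 ≈ 137.305 kt.
137.305 × 1.852 ≈ 254.29 km/h → 254 km/h.

254 km/h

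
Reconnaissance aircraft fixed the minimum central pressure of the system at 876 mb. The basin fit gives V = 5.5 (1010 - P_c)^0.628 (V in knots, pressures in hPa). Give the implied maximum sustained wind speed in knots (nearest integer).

119 kt

ΔP = 1010 − 876 = 134 mb.
134^0.628 ≈ 21.668.
V ≈ 5.5 × 21.668 ≈ 119.2 kt.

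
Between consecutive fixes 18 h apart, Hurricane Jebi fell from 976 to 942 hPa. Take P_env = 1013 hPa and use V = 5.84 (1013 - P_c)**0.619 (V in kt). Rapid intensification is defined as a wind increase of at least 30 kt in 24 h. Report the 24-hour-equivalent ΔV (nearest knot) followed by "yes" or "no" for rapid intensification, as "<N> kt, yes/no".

36 kt, yes

V₁: ΔP = 37, V ≈ 5.84 × 37^0.619 ≈ 54.59 kt.
V₂: ΔP = 71, V ≈ 5.84 × 71^0.619 ≈ 81.72 kt.
ΔV over 18 h = 27.13 kt → 24 h equivalent = 27.13 × 24/18 ≈ 36.17 kt.
36 kt ≥ 30 kt ⇒ rapid intensification.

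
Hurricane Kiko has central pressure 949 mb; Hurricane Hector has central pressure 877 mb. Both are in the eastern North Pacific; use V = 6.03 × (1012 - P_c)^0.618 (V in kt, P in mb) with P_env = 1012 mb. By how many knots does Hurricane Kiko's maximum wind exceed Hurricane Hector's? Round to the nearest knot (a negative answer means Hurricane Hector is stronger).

Hurricane Kiko: ΔP = 63; V ≈ 6.03 × 63^0.618 ≈ 78.04 kt.
Hurricane Hector: ΔP = 135; V ≈ 6.03 × 135^0.618 ≈ 124.99 kt.
Difference ≈ 78.04 − 124.99 = -46.95 → -47 kt.

-47 kt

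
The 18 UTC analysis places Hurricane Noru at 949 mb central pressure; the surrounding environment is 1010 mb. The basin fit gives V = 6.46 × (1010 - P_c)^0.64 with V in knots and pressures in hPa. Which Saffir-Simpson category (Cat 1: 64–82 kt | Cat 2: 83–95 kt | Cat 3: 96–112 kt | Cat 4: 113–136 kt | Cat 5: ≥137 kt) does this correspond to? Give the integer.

2

ΔP = 1010 − 949 = 61 mb.
V ≈ 6.46 × 61^0.64 = 6.46 × 13.89 ≈ 90 kt.
90 kt falls in the Category 2 band.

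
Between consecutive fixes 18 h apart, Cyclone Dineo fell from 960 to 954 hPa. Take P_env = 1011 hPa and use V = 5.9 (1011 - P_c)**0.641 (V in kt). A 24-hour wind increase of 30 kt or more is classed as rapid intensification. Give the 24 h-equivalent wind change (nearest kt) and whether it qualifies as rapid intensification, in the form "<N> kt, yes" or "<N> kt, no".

7 kt, no

V₁: ΔP = 51, V ≈ 5.9 × 51^0.641 ≈ 73.35 kt.
V₂: ΔP = 57, V ≈ 5.9 × 57^0.641 ≈ 78.77 kt.
ΔV over 18 h = 5.42 kt → 24 h equivalent = 5.42 × 24/18 ≈ 7.23 kt.
7 kt < 30 kt ⇒ not rapid intensification.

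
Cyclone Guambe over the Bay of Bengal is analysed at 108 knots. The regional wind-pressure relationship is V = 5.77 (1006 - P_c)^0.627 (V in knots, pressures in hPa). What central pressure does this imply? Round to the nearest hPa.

ΔP = (V / 5.77)^(1/0.627) = (108/5.77)^1.595.
108/5.77 = 18.718; 18.718^1.595 ≈ 106.93 hPa.
P_c = 1006 − 106.93 = 899.07 ≈ 899 hPa.

899 hPa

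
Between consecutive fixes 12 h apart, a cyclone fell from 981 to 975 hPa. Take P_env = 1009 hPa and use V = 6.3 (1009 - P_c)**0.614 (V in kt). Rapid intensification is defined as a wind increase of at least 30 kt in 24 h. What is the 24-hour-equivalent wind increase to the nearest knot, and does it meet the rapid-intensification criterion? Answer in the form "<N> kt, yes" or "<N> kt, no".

V₁: ΔP = 28, V ≈ 6.3 × 28^0.614 ≈ 48.74 kt.
V₂: ΔP = 34, V ≈ 6.3 × 34^0.614 ≈ 54.91 kt.
ΔV over 12 h = 6.17 kt → 24 h equivalent = 6.17 × 24/12 ≈ 12.34 kt.
12 kt < 30 kt ⇒ not rapid intensification.

12 kt, no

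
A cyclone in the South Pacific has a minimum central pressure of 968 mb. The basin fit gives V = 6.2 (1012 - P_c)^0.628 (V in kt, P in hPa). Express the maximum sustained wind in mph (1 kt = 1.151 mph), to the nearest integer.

ΔP = 1012 − 968 = 44 mb.
V ≈ 6.2 × 44^0.628 = 6.2 × 10.767 ≈ 66.754 kt.
66.754 × 1.151 ≈ 76.83 mph → 77 mph.

77 mph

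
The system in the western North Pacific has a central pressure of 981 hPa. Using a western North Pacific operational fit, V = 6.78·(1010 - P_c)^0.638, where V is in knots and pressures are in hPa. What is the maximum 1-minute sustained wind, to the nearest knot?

58 kt

ΔP = 1010 − 981 = 29 hPa.
29^0.638 ≈ 8.571.
V ≈ 6.78 × 8.571 ≈ 58.1 kt.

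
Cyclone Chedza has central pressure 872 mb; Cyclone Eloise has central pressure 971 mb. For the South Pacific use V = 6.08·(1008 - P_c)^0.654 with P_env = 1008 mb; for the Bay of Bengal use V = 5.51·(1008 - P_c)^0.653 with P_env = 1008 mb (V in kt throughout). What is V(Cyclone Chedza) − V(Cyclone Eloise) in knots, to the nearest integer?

Cyclone Chedza: ΔP = 136; V ≈ 6.08 × 136^0.654 ≈ 151.09 kt.
Cyclone Eloise: ΔP = 37; V ≈ 5.51 × 37^0.653 ≈ 58.24 kt.
Difference ≈ 151.09 − 58.24 = 92.85 → 93 kt.

93 kt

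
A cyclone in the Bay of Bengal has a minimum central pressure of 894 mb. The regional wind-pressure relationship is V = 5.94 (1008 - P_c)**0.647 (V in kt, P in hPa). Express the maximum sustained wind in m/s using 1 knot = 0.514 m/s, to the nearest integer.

ΔP = 1008 − 894 = 114 mb.
V ≈ 5.94 × 114^0.647 = 5.94 × 21.420 ≈ 127.234 kt.
127.234 × 0.514 ≈ 65.40 m/s → 65 m/s.

65 m/s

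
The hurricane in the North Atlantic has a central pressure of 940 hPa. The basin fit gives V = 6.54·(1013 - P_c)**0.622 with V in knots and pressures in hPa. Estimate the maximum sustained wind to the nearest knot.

94 kt

ΔP = 1013 − 940 = 73 hPa.
73^0.622 ≈ 14.421.
V ≈ 6.54 × 14.421 ≈ 94.3 kt.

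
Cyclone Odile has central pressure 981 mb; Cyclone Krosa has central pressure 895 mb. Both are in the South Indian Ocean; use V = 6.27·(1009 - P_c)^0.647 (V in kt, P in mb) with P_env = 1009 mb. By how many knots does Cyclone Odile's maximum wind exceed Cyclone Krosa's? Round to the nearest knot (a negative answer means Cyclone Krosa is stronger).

-80 kt

Cyclone Odile: ΔP = 28; V ≈ 6.27 × 28^0.647 ≈ 54.15 kt.
Cyclone Krosa: ΔP = 114; V ≈ 6.27 × 114^0.647 ≈ 134.30 kt.
Difference ≈ 54.15 − 134.30 = -80.15 → -80 kt.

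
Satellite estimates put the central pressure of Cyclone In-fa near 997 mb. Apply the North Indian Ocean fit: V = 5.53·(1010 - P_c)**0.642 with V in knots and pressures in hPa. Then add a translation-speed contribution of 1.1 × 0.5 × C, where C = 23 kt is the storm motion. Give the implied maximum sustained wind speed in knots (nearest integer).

ΔP = 1010 − 997 = 13 mb.
13^0.642 ≈ 5.190.
V ≈ 5.53 × 5.190 ≈ 28.7 kt.
Translation term: 1.1 × 0.5 × 23 = 12.65 kt.
Corrected V ≈ 41.35 kt → 41 kt.

41 kt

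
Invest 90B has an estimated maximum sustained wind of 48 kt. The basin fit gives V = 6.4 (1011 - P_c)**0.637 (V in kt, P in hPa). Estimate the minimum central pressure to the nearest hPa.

987 hPa

ΔP = (V / 6.4)^(1/0.637) = (48/6.4)^1.570.
48/6.4 = 7.500; 7.500^1.570 ≈ 23.64 hPa.
P_c = 1011 − 23.64 = 987.36 ≈ 987 hPa.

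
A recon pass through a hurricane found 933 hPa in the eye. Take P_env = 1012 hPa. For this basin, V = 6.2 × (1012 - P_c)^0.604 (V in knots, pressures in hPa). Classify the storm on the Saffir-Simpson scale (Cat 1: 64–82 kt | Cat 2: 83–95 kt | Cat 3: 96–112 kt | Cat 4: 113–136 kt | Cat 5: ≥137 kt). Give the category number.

ΔP = 1012 − 933 = 79 hPa.
V ≈ 6.2 × 79^0.604 = 6.2 × 14.00 ≈ 87 kt.
87 kt falls in the Category 2 band.

2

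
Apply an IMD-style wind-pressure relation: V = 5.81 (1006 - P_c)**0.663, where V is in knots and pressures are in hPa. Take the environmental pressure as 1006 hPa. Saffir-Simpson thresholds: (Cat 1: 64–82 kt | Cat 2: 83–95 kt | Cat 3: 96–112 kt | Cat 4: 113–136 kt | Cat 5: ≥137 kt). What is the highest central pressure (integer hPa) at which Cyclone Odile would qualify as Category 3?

Category 3 begins at V = 96 kt.
Required ΔP = (96/5.81)^(1/0.663) = 16.523^1.508 ≈ 68.75 hPa.
P_c ≤ 1006 − 68.75 = 937.25, so the highest integer P_c is 937 hPa.

937 hPa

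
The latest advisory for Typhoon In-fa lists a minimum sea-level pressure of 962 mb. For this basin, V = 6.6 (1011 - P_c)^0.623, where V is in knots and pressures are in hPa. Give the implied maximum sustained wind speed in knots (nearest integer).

ΔP = 1011 − 962 = 49 mb.
49^0.623 ≈ 11.298.
V ≈ 6.6 × 11.298 ≈ 74.6 kt.

75 kt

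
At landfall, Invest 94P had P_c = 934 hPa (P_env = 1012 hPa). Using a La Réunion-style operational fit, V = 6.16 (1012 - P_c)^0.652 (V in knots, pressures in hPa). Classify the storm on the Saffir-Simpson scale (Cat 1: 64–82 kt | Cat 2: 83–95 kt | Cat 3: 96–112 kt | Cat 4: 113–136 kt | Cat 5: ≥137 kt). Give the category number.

ΔP = 1012 − 934 = 78 hPa.
V ≈ 6.16 × 78^0.652 = 6.16 × 17.13 ≈ 105 kt.
105 kt falls in the Category 3 band.

3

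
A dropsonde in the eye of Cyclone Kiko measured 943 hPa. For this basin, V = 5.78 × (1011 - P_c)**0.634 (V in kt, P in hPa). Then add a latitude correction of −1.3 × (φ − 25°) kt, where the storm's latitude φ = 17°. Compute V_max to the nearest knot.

ΔP = 1011 − 943 = 68 hPa.
68^0.634 ≈ 14.515.
V ≈ 5.78 × 14.515 ≈ 83.9 kt.
Latitude correction: −1.3 × (17 − 25) = 10.4 kt.
Corrected V ≈ 94.3 kt → 94 kt.

94 kt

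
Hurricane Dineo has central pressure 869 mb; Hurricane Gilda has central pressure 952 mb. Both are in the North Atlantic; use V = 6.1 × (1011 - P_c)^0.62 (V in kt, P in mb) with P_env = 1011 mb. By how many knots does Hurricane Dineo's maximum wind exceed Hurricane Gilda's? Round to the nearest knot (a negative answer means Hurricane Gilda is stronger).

Hurricane Dineo: ΔP = 142; V ≈ 6.1 × 142^0.62 ≈ 131.75 kt.
Hurricane Gilda: ΔP = 59; V ≈ 6.1 × 59^0.62 ≈ 76.43 kt.
Difference ≈ 131.75 − 76.43 = 55.32 → 55 kt.

55 kt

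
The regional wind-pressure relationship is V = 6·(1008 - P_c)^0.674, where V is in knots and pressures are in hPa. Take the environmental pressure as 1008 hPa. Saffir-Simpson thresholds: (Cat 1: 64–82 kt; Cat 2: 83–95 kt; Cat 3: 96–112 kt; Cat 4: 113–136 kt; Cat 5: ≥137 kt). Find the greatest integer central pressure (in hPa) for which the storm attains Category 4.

930 hPa

Category 4 begins at V = 113 kt.
Required ΔP = (113/6)^(1/0.674) = 18.833^1.484 ≈ 77.91 hPa.
P_c ≤ 1008 − 77.91 = 930.09, so the highest integer P_c is 930 hPa.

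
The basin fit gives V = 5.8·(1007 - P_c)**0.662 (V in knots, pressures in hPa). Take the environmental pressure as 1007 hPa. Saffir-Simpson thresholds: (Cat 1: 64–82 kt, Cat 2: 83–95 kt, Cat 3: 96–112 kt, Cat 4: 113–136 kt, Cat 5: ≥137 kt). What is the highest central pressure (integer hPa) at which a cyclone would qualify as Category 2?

951 hPa

Category 2 begins at V = 83 kt.
Required ΔP = (83/5.8)^(1/0.662) = 14.310^1.511 ≈ 55.68 hPa.
P_c ≤ 1007 − 55.68 = 951.32, so the highest integer P_c is 951 hPa.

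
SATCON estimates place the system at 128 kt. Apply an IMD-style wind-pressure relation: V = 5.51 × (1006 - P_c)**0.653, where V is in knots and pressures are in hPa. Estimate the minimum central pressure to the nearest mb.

ΔP = (V / 5.51)^(1/0.653) = (128/5.51)^1.531.
128/5.51 = 23.230; 23.230^1.531 ≈ 123.59 mb.
P_c = 1006 − 123.59 = 882.41 ≈ 882 mb.

882 mb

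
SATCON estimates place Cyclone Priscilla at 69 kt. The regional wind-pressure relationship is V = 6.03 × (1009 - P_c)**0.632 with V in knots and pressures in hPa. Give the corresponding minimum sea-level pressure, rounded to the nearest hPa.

ΔP = (V / 6.03)^(1/0.632) = (69/6.03)^1.582.
69/6.03 = 11.443; 11.443^1.582 ≈ 47.30 hPa.
P_c = 1009 − 47.30 = 961.70 ≈ 962 hPa.

962 hPa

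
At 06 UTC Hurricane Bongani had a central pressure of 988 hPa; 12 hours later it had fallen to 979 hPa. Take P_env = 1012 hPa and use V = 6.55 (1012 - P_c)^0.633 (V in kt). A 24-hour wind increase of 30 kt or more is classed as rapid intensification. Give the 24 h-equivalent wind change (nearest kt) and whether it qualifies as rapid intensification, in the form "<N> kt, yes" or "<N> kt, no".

V₁: ΔP = 24, V ≈ 6.55 × 24^0.633 ≈ 48.97 kt.
V₂: ΔP = 33, V ≈ 6.55 × 33^0.633 ≈ 59.90 kt.
ΔV over 12 h = 10.93 kt → 24 h equivalent = 10.93 × 24/12 ≈ 21.86 kt.
22 kt < 30 kt ⇒ not rapid intensification.

22 kt, no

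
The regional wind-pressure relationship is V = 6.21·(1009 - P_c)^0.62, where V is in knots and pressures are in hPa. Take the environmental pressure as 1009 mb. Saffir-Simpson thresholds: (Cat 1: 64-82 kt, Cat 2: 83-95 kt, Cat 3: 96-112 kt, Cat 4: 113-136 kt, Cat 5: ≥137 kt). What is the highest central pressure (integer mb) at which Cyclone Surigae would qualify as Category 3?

Category 3 begins at V = 96 kt.
Required ΔP = (96/6.21)^(1/0.62) = 15.459^1.613 ≈ 82.80 mb.
P_c ≤ 1009 − 82.80 = 926.20, so the highest integer P_c is 926 mb.

926 mb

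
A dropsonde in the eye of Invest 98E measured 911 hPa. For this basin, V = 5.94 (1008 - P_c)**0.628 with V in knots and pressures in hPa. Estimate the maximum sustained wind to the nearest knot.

ΔP = 1008 − 911 = 97 hPa.
97^0.628 ≈ 17.689.
V ≈ 5.94 × 17.689 ≈ 105.1 kt.

105 kt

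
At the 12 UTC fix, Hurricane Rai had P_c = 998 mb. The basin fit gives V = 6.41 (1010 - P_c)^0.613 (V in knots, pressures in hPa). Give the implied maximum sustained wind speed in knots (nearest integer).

ΔP = 1010 − 998 = 12 mb.
12^0.613 ≈ 4.587.
V ≈ 6.41 × 4.587 ≈ 29.4 kt.

29 kt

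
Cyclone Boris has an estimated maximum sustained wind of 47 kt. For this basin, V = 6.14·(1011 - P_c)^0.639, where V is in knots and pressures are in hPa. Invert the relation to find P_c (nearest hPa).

987 hPa

ΔP = (V / 6.14)^(1/0.639) = (47/6.14)^1.565.
47/6.14 = 7.655; 7.655^1.565 ≈ 24.17 hPa.
P_c = 1011 − 24.17 = 986.83 ≈ 987 hPa.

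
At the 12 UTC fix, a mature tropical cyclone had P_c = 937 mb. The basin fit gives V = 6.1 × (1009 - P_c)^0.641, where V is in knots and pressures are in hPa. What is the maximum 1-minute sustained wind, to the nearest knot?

95 kt

ΔP = 1009 − 937 = 72 mb.
72^0.641 ≈ 15.508.
V ≈ 6.1 × 15.508 ≈ 94.6 kt.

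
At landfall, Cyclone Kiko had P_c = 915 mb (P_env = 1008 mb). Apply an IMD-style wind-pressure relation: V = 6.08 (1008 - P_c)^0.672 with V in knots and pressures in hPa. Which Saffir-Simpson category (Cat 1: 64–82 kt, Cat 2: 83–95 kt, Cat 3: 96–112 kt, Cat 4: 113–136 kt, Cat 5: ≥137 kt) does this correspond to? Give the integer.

4

ΔP = 1008 − 915 = 93 mb.
V ≈ 6.08 × 93^0.672 = 6.08 × 21.03 ≈ 128 kt.
128 kt falls in the Category 4 band.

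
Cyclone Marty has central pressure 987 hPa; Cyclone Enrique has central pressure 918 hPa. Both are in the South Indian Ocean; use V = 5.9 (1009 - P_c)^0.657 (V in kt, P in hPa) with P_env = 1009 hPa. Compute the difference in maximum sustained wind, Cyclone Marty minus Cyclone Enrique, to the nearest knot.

Cyclone Marty: ΔP = 22; V ≈ 5.9 × 22^0.657 ≈ 44.96 kt.
Cyclone Enrique: ΔP = 91; V ≈ 5.9 × 91^0.657 ≈ 114.27 kt.
Difference ≈ 44.96 − 114.27 = -69.31 → -69 kt.

-69 kt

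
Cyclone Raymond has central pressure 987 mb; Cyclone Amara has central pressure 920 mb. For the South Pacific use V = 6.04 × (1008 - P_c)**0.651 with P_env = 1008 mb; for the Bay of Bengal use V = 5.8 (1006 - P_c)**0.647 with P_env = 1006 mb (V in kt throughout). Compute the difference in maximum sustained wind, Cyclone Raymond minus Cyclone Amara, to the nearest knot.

-60 kt

Cyclone Raymond: ΔP = 21; V ≈ 6.04 × 21^0.651 ≈ 43.83 kt.
Cyclone Amara: ΔP = 86; V ≈ 5.8 × 86^0.647 ≈ 103.53 kt.
Difference ≈ 43.83 − 103.53 = -59.70 → -60 kt.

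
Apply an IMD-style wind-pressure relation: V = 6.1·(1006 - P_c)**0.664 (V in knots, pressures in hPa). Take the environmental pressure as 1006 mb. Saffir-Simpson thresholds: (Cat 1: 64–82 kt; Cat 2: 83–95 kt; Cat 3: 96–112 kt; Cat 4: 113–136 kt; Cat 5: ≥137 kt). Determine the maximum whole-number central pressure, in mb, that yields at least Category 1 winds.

971 mb

Category 1 begins at V = 64 kt.
Required ΔP = (64/6.1)^(1/0.664) = 10.492^1.506 ≈ 34.47 mb.
P_c ≤ 1006 − 34.47 = 971.53, so the highest integer P_c is 971 mb.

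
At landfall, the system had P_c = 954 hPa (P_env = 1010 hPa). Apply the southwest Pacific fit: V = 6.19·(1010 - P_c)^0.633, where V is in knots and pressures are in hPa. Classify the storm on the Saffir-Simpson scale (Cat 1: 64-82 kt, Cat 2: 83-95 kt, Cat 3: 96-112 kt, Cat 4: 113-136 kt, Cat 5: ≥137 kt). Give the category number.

ΔP = 1010 − 954 = 56 hPa.
V ≈ 6.19 × 56^0.633 = 6.19 × 12.78 ≈ 79 kt.
79 kt falls in the Category 1 band.

1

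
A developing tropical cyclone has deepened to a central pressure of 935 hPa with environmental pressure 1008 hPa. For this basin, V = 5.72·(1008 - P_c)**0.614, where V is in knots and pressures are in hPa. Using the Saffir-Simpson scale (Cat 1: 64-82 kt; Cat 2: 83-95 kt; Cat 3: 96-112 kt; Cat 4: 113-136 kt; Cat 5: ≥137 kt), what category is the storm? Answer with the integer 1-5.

ΔP = 1008 − 935 = 73 hPa.
V ≈ 5.72 × 73^0.614 = 5.72 × 13.93 ≈ 80 kt.
80 kt falls in the Category 1 band.

1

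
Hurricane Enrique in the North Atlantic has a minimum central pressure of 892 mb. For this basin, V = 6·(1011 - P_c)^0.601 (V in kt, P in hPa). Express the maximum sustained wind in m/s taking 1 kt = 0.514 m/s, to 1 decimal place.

ΔP = 1011 − 892 = 119 mb.
V ≈ 6 × 119^0.601 = 6 × 17.677 ≈ 106.061 kt.
106.061 × 0.514 ≈ 54.52 m/s → 54.5 m/s.

54.5 m/s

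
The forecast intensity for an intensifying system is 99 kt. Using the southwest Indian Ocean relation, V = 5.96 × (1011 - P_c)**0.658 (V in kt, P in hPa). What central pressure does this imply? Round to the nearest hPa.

ΔP = (V / 5.96)^(1/0.658) = (99/5.96)^1.520.
99/5.96 = 16.611; 16.611^1.520 ≈ 71.56 hPa.
P_c = 1011 − 71.56 = 939.44 ≈ 939 hPa.

939 hPa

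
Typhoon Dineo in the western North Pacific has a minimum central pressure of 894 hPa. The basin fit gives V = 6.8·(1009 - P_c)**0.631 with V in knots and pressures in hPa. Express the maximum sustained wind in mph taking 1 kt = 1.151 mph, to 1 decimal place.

156.3 mph

ΔP = 1009 − 894 = 115 hPa.
V ≈ 6.8 × 115^0.631 = 6.8 × 19.966 ≈ 135.772 kt.
135.772 × 1.151 ≈ 156.27 mph → 156.3 mph.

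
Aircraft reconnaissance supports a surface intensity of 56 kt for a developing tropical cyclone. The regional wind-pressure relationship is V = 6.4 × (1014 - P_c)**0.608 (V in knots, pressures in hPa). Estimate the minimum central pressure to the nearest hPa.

ΔP = (V / 6.4)^(1/0.608) = (56/6.4)^1.645.
56/6.4 = 8.750; 8.750^1.645 ≈ 35.43 hPa.
P_c = 1014 − 35.43 = 978.57 ≈ 979 hPa.

979 hPa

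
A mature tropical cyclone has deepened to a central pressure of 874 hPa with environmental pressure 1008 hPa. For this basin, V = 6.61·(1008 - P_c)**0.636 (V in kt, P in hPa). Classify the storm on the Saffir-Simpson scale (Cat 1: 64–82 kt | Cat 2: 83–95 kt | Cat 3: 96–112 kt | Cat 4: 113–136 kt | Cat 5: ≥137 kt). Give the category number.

5

ΔP = 1008 − 874 = 134 hPa.
V ≈ 6.61 × 134^0.636 = 6.61 × 22.53 ≈ 149 kt.
149 kt falls in the Category 5 band.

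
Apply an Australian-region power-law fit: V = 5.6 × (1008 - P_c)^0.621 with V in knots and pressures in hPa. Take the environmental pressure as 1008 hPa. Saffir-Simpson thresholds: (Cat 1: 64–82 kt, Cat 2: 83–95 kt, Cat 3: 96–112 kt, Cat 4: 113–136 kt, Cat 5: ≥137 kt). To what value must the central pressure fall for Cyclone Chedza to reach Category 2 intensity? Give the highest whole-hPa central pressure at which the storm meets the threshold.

Category 2 begins at V = 83 kt.
Required ΔP = (83/5.6)^(1/0.621) = 14.821^1.610 ≈ 76.82 hPa.
P_c ≤ 1008 − 76.82 = 931.18, so the highest integer P_c is 931 hPa.

931 hPa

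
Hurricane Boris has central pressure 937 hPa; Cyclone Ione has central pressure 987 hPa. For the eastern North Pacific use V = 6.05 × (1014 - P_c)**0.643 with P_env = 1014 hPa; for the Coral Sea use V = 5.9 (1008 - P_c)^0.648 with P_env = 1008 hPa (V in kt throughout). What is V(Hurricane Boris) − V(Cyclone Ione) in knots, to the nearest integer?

56 kt

Hurricane Boris: ΔP = 77; V ≈ 6.05 × 77^0.643 ≈ 98.80 kt.
Cyclone Ione: ΔP = 21; V ≈ 5.9 × 21^0.648 ≈ 42.43 kt.
Difference ≈ 98.80 − 42.43 = 56.37 → 56 kt.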